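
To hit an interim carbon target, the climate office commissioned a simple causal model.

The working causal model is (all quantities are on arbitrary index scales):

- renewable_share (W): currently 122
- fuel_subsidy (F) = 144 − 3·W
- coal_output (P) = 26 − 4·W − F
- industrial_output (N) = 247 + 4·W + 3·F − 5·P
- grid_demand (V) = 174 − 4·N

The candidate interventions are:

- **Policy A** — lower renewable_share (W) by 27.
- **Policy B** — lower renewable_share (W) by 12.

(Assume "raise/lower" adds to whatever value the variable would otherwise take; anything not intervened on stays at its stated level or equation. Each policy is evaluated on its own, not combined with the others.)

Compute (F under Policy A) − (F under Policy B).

45

Policy A (W − 27):
  W = 122 − 27 = 95
  F = 144 − 3·95 = -141
Policy B (W − 12):
  W = 122 − 12 = 110
  F = 144 − 3·110 = -186
F: -141 − (-186) = 45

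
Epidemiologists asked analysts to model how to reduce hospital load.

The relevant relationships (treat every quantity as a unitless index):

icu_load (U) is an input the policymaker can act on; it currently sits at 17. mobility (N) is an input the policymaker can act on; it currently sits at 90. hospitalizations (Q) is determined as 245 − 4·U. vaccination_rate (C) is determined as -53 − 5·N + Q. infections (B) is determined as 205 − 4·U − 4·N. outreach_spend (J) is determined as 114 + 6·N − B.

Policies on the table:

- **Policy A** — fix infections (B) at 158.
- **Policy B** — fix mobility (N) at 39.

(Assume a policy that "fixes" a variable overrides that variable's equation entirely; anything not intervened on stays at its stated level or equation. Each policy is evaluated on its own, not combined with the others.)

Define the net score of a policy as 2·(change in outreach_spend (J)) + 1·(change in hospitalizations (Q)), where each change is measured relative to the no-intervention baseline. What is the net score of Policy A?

Baseline:
  U = 17
  N = 90
  Q = 245 − 4·17 = 177
  B = 205 − 4·17 − 4·90 = -223
  J = 114 + 6·90 − (-223) = 877
Policy A (B := 158):
  U = 17
  N = 90
  Q = 245 − 4·17 = 177
  B = 158
  J = 114 + 6·90 − 158 = 496
ΔJ = 496 − 877 = -381; ΔQ = 177 − 177 = 0
Score = 2·(-381) + 1·0 = -762

-762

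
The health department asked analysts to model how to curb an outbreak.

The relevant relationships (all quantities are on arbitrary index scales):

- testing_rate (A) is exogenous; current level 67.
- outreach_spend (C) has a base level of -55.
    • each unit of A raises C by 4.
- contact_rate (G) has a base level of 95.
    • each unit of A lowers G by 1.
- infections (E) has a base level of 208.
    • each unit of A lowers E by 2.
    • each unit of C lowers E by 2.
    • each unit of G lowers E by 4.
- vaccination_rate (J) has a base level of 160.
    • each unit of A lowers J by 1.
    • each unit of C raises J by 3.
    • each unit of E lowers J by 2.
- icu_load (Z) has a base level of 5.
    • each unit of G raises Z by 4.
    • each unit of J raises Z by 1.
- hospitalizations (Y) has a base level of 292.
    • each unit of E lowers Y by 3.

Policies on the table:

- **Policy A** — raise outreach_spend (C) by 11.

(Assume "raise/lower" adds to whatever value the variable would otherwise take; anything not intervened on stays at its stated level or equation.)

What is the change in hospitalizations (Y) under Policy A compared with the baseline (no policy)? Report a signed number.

66

Baseline:
  A = 67
  C = -55 + 4·67 = 213
  G = 95 − 67 = 28
  E = 208 − 2·67 − 2·213 − 4·28 = -464
  Y = 292 − 3·(-464) = 1684
Policy A (C + 11):
  A = 67
  C = -55 + 4·67 (+11 from intervention) = 224
  G = 95 − 67 = 28
  E = 208 − 2·67 − 2·224 − 4·28 = -486
  Y = 292 − 3·(-486) = 1750
Change in Y: 1750 − 1684 = 66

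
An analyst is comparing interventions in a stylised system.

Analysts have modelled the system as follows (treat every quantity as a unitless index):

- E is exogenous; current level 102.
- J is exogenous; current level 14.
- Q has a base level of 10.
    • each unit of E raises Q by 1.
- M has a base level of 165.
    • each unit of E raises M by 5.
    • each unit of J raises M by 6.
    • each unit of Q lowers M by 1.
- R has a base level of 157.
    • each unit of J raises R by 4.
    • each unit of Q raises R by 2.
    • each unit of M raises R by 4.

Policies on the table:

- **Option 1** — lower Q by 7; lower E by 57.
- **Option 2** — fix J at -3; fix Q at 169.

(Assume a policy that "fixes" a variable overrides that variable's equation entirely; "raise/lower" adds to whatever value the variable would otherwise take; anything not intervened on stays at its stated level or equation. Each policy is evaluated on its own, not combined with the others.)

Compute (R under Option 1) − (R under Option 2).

Option 1 (Q − 7, E − 57):
  E = 102 − 57 = 45
  J = 14
  Q = 10 + 45 (−7 from intervention) = 48
  M = 165 + 5·45 + 6·14 − 48 = 426
  R = 157 + 4·14 + 2·48 + 4·426 = 2013
Option 2 (J := -3, Q := 169):
  E = 102
  J = -3
  Q = 169
  M = 165 + 5·102 + 6·(-3) − 169 = 488
  R = 157 + 4·(-3) + 2·169 + 4·488 = 2435
R: 2013 − 2435 = -422

-422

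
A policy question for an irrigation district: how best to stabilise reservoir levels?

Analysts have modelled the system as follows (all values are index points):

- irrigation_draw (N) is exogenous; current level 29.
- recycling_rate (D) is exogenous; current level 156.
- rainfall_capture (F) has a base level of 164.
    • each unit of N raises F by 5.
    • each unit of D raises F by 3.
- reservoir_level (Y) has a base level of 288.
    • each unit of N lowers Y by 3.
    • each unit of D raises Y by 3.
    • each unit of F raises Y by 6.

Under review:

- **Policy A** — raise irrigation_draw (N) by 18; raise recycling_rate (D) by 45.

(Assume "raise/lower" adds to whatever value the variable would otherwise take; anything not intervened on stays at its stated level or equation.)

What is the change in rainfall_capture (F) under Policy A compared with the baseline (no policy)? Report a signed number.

Baseline:
  N = 29
  D = 156
  F = 164 + 5·29 + 3·156 = 777
Policy A (N + 18, D + 45):
  N = 29 + 18 = 47
  D = 156 + 45 = 201
  F = 164 + 5·47 + 3·201 = 1002
Change in F: 1002 − 777 = 225

225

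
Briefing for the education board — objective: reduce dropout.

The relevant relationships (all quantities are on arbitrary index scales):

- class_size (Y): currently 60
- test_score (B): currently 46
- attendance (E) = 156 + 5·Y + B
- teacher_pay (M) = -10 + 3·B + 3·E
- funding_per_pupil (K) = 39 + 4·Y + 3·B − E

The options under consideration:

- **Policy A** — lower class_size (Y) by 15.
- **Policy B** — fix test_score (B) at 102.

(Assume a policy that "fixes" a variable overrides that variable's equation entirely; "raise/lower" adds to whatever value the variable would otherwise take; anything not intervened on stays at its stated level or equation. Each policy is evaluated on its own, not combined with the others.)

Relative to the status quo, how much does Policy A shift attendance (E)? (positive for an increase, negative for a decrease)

Baseline:
  Y = 60
  B = 46
  E = 156 + 5·60 + 46 = 502
Policy A (Y − 15):
  Y = 60 − 15 = 45
  B = 46
  E = 156 + 5·45 + 46 = 427
Change in E: 427 − 502 = -75

-75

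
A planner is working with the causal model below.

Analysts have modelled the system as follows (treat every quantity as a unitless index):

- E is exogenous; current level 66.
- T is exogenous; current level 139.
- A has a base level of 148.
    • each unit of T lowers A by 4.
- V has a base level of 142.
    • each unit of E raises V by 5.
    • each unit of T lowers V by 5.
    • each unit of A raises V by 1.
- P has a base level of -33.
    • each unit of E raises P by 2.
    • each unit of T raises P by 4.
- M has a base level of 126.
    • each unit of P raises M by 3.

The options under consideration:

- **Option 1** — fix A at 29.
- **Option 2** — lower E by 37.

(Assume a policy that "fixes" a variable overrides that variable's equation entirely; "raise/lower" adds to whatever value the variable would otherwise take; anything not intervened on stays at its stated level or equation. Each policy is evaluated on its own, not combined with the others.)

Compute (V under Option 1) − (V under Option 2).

622

Option 1 (A := 29):
  E = 66
  T = 139
  A = 29
  V = 142 + 5·66 − 5·139 + 29 = -194
Option 2 (E − 37):
  E = 66 − 37 = 29
  T = 139
  A = 148 − 4·139 = -408
  V = 142 + 5·29 − 5·139 + (-408) = -816
V: -194 − (-816) = 622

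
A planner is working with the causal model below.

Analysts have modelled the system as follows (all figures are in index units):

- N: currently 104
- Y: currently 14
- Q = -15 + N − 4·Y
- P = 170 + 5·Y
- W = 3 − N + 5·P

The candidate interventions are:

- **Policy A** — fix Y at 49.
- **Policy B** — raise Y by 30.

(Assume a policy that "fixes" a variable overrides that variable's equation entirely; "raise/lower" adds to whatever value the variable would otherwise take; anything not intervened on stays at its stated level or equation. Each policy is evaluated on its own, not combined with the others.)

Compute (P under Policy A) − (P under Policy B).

Policy A (Y := 49):
  Y = 49
  P = 170 + 5·49 = 415
Policy B (Y + 30):
  Y = 14 + 30 = 44
  P = 170 + 5·44 = 390
P: 415 − 390 = 25

25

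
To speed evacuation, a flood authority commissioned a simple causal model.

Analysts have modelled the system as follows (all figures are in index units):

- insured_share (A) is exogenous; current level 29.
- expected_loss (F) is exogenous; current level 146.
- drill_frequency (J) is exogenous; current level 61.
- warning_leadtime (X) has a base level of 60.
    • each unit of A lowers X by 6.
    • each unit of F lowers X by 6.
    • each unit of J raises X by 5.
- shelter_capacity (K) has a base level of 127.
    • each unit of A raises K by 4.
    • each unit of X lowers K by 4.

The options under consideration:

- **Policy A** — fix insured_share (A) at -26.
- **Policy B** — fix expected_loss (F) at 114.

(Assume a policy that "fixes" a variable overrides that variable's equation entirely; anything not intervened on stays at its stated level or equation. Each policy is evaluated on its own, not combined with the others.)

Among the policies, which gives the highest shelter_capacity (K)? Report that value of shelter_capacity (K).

Policy A (A := -26):
  A = -26
  F = 146
  J = 61
  X = 60 − 6·(-26) − 6·146 + 5·61 = -355
  K = 127 + 4·(-26) − 4·(-355) = 1443
Policy B (F := 114):
  A = 29
  F = 114
  J = 61
  X = 60 − 6·29 − 6·114 + 5·61 = -493
  K = 127 + 4·29 − 4·(-493) = 2215
Comparing — Policy A: K=1443, Policy B: K=2215. Highest is 2215 (Policy B).

2215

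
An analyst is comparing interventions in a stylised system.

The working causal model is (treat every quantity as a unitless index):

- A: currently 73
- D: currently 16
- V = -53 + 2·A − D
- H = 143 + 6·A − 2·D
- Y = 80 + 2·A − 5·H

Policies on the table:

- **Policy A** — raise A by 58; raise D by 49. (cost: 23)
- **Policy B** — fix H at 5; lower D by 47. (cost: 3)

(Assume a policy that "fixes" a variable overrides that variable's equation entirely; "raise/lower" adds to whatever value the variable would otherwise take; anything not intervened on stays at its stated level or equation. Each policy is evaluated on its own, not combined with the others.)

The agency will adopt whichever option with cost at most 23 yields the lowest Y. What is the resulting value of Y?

Policy A (A + 58, D + 49):
  A = 73 + 58 = 131
  D = 16 + 49 = 65
  H = 143 + 6·131 − 2·65 = 799
  Y = 80 + 2·131 − 5·799 = -3653
Policy B (H := 5, D − 47):
  A = 73
  D = 16 − 47 = -31
  H = 5
  Y = 80 + 2·73 − 5·5 = 201
Comparing — Policy A: Y=-3653, Policy B: Y=201. Lowest is -3653 (Policy A).

-3653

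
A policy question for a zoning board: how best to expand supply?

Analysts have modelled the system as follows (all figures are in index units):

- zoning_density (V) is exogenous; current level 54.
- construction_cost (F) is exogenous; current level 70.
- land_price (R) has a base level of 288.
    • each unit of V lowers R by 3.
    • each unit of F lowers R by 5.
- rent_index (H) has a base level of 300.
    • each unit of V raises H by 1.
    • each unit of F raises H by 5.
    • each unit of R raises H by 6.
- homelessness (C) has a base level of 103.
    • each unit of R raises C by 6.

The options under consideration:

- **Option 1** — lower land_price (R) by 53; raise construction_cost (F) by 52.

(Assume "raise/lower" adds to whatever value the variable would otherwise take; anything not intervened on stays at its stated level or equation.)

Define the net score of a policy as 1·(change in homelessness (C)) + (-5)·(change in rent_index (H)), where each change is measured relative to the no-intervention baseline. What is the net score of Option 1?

6212

Baseline:
  V = 54
  F = 70
  R = 288 − 3·54 − 5·70 = -224
  H = 300 + 54 + 5·70 + 6·(-224) = -640
  C = 103 + 6·(-224) = -1241
Option 1 (R − 53, F + 52):
  V = 54
  F = 70 + 52 = 122
  R = 288 − 3·54 − 5·122 (−53 from intervention) = -537
  H = 300 + 54 + 5·122 + 6·(-537) = -2258
  C = 103 + 6·(-537) = -3119
ΔC = -3119 − (-1241) = -1878; ΔH = -2258 − (-640) = -1618
Score = 1·(-1878) + (-5)·(-1618) = 6212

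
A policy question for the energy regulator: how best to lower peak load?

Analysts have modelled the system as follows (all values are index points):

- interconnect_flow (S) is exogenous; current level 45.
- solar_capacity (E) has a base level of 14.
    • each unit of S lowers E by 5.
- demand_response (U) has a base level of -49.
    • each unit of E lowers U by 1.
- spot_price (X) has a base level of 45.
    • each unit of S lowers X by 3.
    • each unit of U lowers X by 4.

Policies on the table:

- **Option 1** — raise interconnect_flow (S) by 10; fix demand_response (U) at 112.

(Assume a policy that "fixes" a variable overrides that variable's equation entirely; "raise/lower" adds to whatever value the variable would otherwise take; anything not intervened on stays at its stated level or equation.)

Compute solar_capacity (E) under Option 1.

-261

Option 1 (S + 10, U := 112):
  S = 45 + 10 = 55
  E = 14 − 5·55 = -261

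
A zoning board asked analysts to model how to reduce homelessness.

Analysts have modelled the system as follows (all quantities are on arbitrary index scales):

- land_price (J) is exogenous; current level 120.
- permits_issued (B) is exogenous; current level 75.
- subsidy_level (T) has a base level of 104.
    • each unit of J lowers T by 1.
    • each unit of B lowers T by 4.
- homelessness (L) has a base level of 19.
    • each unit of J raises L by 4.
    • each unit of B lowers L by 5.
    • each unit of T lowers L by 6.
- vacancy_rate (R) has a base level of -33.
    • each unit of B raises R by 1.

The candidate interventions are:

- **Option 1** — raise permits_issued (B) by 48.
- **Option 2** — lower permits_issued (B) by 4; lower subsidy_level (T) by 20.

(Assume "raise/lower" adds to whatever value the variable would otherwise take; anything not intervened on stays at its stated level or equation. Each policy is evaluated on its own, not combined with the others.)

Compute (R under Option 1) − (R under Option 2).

Option 1 (B + 48):
  B = 75 + 48 = 123
  R = -33 + 123 = 90
Option 2 (B − 4, T − 20):
  B = 75 − 4 = 71
  R = -33 + 71 = 38
R: 90 − 38 = 52

52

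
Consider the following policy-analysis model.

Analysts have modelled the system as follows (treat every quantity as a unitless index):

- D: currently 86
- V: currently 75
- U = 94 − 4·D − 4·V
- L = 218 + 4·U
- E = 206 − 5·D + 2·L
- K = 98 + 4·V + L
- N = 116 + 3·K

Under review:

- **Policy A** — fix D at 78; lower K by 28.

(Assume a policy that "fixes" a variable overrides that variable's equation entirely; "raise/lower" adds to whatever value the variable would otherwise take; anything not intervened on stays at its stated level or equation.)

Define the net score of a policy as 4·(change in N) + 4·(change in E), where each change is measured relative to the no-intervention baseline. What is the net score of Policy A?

Baseline:
  D = 86
  V = 75
  U = 94 − 4·86 − 4·75 = -550
  L = 218 + 4·(-550) = -1982
  E = 206 − 5·86 + 2·(-1982) = -4188
  K = 98 + 4·75 + (-1982) = -1584
  N = 116 + 3·(-1584) = -4636
Policy A (D := 78, K − 28):
  D = 78
  V = 75
  U = 94 − 4·78 − 4·75 = -518
  L = 218 + 4·(-518) = -1854
  E = 206 − 5·78 + 2·(-1854) = -3892
  K = 98 + 4·75 + (-1854) (−28 from intervention) = -1484
  N = 116 + 3·(-1484) = -4336
ΔN = -4336 − (-4636) = 300; ΔE = -3892 − (-4188) = 296
Score = 4·300 + 4·296 = 2384

2384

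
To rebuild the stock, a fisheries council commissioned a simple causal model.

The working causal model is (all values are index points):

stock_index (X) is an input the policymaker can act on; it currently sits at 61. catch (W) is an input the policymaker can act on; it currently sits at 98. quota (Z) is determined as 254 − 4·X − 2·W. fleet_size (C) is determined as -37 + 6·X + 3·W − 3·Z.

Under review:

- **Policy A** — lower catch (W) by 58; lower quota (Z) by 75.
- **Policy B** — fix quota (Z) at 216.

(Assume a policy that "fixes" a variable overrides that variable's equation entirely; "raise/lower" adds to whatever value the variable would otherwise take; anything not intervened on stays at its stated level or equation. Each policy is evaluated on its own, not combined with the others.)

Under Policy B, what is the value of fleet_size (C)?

-25

Policy B (Z := 216):
  X = 61
  W = 98
  Z = 216
  C = -37 + 6·61 + 3·98 − 3·216 = -25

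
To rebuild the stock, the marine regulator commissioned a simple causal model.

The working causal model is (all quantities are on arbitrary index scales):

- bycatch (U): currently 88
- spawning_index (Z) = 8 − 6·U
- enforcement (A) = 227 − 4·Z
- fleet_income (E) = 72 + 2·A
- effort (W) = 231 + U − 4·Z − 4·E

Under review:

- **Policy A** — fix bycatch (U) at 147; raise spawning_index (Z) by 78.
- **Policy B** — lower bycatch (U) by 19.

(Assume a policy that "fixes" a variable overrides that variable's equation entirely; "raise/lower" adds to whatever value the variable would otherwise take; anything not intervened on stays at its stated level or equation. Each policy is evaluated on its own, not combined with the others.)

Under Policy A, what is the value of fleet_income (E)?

Policy A (U := 147, Z + 78):
  U = 147
  Z = 8 − 6·147 (+78 from intervention) = -796
  A = 227 − 4·(-796) = 3411
  E = 72 + 2·3411 = 6894

6894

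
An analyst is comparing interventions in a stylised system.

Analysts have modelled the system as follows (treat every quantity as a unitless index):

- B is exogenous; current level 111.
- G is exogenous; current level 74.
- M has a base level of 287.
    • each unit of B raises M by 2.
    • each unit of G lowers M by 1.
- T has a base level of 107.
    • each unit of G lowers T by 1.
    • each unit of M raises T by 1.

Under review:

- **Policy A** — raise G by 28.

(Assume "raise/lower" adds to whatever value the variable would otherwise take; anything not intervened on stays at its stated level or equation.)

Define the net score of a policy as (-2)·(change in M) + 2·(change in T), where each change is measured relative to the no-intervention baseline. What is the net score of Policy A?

-56

Baseline:
  B = 111
  G = 74
  M = 287 + 2·111 − 74 = 435
  T = 107 − 74 + 435 = 468
Policy A (G + 28):
  B = 111
  G = 74 + 28 = 102
  M = 287 + 2·111 − 102 = 407
  T = 107 − 102 + 407 = 412
ΔM = 407 − 435 = -28; ΔT = 412 − 468 = -56
Score = (-2)·(-28) + 2·(-56) = -56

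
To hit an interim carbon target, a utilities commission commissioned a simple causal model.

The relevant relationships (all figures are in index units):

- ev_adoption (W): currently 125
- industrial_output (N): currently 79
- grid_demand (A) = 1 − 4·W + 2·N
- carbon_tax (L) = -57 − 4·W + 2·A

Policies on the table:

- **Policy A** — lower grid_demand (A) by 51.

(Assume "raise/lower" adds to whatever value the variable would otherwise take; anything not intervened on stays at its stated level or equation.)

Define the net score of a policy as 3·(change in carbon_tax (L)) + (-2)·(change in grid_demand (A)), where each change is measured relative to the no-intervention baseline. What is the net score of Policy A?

Baseline:
  W = 125
  N = 79
  A = 1 − 4·125 + 2·79 = -341
  L = -57 − 4·125 + 2·(-341) = -1239
Policy A (A − 51):
  W = 125
  N = 79
  A = 1 − 4·125 + 2·79 (−51 from intervention) = -392
  L = -57 − 4·125 + 2·(-392) = -1341
ΔL = -1341 − (-1239) = -102; ΔA = -392 − (-341) = -51
Score = 3·(-102) + (-2)·(-51) = -204

-204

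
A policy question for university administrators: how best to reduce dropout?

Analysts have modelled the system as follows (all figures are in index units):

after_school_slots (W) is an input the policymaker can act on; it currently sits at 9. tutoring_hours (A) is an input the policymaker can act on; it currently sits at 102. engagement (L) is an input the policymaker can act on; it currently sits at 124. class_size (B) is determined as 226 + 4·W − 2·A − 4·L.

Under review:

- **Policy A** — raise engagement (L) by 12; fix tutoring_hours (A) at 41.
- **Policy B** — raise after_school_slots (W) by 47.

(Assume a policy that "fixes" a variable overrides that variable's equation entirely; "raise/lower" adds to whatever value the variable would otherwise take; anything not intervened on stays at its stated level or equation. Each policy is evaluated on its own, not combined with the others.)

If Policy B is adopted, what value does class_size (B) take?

Policy B (W + 47):
  W = 9 + 47 = 56
  A = 102
  L = 124
  B = 226 + 4·56 − 2·102 − 4·124 = -250

-250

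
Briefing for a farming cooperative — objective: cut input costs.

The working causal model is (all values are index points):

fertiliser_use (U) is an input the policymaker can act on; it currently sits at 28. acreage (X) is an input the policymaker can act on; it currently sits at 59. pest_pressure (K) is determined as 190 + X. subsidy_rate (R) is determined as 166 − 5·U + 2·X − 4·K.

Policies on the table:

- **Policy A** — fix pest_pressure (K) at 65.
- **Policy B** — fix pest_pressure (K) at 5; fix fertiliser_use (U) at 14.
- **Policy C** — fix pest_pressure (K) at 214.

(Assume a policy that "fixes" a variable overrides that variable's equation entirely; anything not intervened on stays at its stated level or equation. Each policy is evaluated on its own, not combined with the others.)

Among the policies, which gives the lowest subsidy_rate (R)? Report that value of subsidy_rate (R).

-712

Policy A (K := 65):
  U = 28
  X = 59
  K = 65
  R = 166 − 5·28 + 2·59 − 4·65 = -116
Policy B (K := 5, U := 14):
  U = 14
  X = 59
  K = 5
  R = 166 − 5·14 + 2·59 − 4·5 = 194
Policy C (K := 214):
  U = 28
  X = 59
  K = 214
  R = 166 − 5·28 + 2·59 − 4·214 = -712
Comparing — Policy A: R=-116, Policy B: R=194, Policy C: R=-712. Lowest is -712 (Policy C).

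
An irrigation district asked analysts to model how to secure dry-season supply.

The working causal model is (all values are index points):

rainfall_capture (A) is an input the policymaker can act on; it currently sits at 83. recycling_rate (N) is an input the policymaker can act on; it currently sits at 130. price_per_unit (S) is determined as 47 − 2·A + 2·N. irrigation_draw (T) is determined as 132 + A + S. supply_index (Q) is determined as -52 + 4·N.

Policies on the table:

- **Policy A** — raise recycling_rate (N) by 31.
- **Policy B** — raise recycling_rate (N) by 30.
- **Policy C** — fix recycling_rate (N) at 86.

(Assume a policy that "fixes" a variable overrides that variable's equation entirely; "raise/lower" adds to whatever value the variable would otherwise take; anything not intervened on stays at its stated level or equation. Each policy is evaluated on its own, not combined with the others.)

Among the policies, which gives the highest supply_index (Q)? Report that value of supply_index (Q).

592

Policy A (N + 31):
  N = 130 + 31 = 161
  Q = -52 + 4·161 = 592
Policy B (N + 30):
  N = 130 + 30 = 160
  Q = -52 + 4·160 = 588
Policy C (N := 86):
  N = 86
  Q = -52 + 4·86 = 292
Comparing — Policy A: Q=592, Policy B: Q=588, Policy C: Q=292. Highest is 592 (Policy A).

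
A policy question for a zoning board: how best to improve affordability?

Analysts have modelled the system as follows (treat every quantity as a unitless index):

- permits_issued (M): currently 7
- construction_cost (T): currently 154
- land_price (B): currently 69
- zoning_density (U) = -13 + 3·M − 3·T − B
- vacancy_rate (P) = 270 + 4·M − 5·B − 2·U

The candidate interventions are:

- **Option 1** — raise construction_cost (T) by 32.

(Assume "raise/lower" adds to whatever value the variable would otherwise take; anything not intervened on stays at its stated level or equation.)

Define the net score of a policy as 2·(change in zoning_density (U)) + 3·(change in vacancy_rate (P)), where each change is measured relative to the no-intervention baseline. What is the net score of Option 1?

Baseline:
  M = 7
  T = 154
  B = 69
  U = -13 + 3·7 − 3·154 − 69 = -523
  P = 270 + 4·7 − 5·69 − 2·(-523) = 999
Option 1 (T + 32):
  M = 7
  T = 154 + 32 = 186
  B = 69
  U = -13 + 3·7 − 3·186 − 69 = -619
  P = 270 + 4·7 − 5·69 − 2·(-619) = 1191
ΔU = -619 − (-523) = -96; ΔP = 1191 − 999 = 192
Score = 2·(-96) + 3·192 = 384

384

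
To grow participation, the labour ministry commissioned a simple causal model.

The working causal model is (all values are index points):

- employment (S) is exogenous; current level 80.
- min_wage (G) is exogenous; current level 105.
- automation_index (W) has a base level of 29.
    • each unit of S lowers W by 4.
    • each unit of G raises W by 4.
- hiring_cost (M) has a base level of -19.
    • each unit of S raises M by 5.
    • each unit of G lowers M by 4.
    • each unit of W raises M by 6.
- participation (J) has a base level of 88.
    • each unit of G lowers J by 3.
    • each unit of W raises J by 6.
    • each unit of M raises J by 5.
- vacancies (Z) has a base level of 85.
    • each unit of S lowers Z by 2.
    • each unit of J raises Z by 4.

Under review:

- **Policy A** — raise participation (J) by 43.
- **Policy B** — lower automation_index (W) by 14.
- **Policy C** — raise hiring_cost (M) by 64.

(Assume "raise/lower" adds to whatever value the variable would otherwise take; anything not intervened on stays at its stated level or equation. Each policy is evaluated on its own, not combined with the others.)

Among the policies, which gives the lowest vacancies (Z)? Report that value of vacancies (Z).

14797

Policy A (J + 43):
  S = 80
  G = 105
  W = 29 − 4·80 + 4·105 = 129
  M = -19 + 5·80 − 4·105 + 6·129 = 735
  J = 88 − 3·105 + 6·129 + 5·735 (+43 from intervention) = 4265
  Z = 85 − 2·80 + 4·4265 = 16985
Policy B (W − 14):
  S = 80
  G = 105
  W = 29 − 4·80 + 4·105 (−14 from intervention) = 115
  M = -19 + 5·80 − 4·105 + 6·115 = 651
  J = 88 − 3·105 + 6·115 + 5·651 = 3718
  Z = 85 − 2·80 + 4·3718 = 14797
Policy C (M + 64):
  S = 80
  G = 105
  W = 29 − 4·80 + 4·105 = 129
  M = -19 + 5·80 − 4·105 + 6·129 (+64 from intervention) = 799
  J = 88 − 3·105 + 6·129 + 5·799 = 4542
  Z = 85 − 2·80 + 4·4542 = 18093
Comparing — Policy A: Z=16985, Policy B: Z=14797, Policy C: Z=18093. Lowest is 14797 (Policy B).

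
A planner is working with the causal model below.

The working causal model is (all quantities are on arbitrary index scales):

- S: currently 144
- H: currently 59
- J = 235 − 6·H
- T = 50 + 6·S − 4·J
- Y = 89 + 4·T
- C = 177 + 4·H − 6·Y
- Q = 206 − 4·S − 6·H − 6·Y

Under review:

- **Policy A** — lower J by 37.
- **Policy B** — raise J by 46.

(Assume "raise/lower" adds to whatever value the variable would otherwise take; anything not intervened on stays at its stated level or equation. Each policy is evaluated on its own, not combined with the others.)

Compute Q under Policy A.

-38170

Policy A (J − 37):
  S = 144
  H = 59
  J = 235 − 6·59 (−37 from intervention) = -156
  T = 50 + 6·144 − 4·(-156) = 1538
  Y = 89 + 4·1538 = 6241
  Q = 206 − 4·144 − 6·59 − 6·6241 = -38170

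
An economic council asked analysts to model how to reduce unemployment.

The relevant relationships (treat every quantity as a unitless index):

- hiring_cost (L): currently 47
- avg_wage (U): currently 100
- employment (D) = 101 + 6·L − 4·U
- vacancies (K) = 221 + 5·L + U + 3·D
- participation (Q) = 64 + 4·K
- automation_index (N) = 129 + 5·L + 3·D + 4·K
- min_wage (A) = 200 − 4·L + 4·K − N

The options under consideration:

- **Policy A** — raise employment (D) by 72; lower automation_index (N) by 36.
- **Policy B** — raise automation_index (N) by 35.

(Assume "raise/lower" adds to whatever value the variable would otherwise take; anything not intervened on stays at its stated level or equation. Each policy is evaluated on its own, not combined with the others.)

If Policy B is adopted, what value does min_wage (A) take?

-336

Policy B (N + 35):
  L = 47
  U = 100
  D = 101 + 6·47 − 4·100 = -17
  K = 221 + 5·47 + 100 + 3·(-17) = 505
  N = 129 + 5·47 + 3·(-17) + 4·505 (+35 from intervention) = 2368
  A = 200 − 4·47 + 4·505 − 2368 = -336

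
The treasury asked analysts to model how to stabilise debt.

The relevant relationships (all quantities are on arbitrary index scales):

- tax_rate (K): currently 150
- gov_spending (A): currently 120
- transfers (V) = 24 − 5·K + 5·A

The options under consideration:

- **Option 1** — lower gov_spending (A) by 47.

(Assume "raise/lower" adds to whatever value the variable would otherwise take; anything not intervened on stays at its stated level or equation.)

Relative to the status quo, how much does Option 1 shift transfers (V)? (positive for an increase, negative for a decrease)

Baseline:
  K = 150
  A = 120
  V = 24 − 5·150 + 5·120 = -126
Option 1 (A − 47):
  K = 150
  A = 120 − 47 = 73
  V = 24 − 5·150 + 5·73 = -361
Change in V: -361 − (-126) = -235

-235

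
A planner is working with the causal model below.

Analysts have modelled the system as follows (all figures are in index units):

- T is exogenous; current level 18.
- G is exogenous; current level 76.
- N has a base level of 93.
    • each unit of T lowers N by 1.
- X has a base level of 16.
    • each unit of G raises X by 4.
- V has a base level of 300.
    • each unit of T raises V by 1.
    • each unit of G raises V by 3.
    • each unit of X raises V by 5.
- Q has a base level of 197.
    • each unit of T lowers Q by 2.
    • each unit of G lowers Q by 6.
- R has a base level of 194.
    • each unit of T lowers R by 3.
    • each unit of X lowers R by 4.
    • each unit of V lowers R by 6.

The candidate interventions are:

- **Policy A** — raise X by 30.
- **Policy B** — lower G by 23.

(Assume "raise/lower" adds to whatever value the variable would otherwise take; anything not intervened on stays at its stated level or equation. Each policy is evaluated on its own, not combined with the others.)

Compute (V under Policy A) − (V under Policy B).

679

Policy A (X + 30):
  T = 18
  G = 76
  X = 16 + 4·76 (+30 from intervention) = 350
  V = 300 + 18 + 3·76 + 5·350 = 2296
Policy B (G − 23):
  T = 18
  G = 76 − 23 = 53
  X = 16 + 4·53 = 228
  V = 300 + 18 + 3·53 + 5·228 = 1617
V: 2296 − 1617 = 679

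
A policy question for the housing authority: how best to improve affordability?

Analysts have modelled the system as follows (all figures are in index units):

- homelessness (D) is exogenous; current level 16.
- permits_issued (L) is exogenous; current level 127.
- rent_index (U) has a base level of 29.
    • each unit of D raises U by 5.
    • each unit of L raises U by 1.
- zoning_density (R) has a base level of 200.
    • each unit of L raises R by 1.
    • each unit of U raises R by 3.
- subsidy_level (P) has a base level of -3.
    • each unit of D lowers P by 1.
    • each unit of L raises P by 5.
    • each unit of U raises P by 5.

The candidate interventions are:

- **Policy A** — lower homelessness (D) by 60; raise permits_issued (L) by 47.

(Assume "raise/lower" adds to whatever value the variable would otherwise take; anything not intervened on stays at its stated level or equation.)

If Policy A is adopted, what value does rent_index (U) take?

Policy A (D − 60, L + 47):
  D = 16 − 60 = -44
  L = 127 + 47 = 174
  U = 29 + 5·(-44) + 174 = -17

-17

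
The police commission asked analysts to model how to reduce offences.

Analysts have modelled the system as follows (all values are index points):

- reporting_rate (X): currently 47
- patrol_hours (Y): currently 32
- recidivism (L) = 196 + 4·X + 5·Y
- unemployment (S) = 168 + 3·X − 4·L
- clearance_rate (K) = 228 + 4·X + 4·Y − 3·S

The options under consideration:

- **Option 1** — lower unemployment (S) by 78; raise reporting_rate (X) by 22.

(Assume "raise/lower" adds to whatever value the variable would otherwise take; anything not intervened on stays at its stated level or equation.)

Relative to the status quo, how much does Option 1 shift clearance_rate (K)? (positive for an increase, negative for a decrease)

Baseline:
  X = 47
  Y = 32
  L = 196 + 4·47 + 5·32 = 544
  S = 168 + 3·47 − 4·544 = -1867
  K = 228 + 4·47 + 4·32 − 3·(-1867) = 6145
Option 1 (S − 78, X + 22):
  X = 47 + 22 = 69
  Y = 32
  L = 196 + 4·69 + 5·32 = 632
  S = 168 + 3·69 − 4·632 (−78 from intervention) = -2231
  K = 228 + 4·69 + 4·32 − 3·(-2231) = 7325
Change in K: 7325 − 6145 = 1180

1180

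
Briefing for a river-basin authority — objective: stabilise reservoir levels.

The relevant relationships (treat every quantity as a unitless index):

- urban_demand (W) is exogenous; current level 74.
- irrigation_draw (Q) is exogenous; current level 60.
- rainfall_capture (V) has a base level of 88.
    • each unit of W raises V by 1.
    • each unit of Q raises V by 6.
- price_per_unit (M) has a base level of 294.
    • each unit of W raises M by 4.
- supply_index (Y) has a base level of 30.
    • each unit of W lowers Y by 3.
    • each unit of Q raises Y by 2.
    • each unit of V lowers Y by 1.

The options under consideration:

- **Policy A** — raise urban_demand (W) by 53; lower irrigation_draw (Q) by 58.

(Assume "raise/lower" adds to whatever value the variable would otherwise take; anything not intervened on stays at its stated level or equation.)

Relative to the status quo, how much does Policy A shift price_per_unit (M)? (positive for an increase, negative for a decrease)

212

Baseline:
  W = 74
  M = 294 + 4·74 = 590
Policy A (W + 53, Q − 58):
  W = 74 + 53 = 127
  M = 294 + 4·127 = 802
Change in M: 802 − 590 = 212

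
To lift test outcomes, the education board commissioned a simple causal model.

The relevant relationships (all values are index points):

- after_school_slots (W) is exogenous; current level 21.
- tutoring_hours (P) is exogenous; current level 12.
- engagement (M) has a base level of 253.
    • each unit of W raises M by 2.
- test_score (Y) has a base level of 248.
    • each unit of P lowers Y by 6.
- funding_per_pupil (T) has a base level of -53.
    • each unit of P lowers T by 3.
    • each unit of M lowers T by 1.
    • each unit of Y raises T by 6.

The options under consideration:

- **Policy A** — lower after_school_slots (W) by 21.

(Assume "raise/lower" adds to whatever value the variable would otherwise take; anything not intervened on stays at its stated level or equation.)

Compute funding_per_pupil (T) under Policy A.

Policy A (W − 21):
  W = 21 − 21 = 0
  P = 12
  M = 253 + 2·0 = 253
  Y = 248 − 6·12 = 176
  T = -53 − 3·12 − 253 + 6·176 = 714

714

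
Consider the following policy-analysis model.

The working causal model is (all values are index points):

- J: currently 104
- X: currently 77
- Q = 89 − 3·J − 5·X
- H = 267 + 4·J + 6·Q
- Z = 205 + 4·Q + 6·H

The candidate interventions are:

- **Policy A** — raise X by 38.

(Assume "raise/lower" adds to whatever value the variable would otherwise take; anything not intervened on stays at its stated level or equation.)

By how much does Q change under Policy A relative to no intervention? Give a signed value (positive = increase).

Baseline:
  J = 104
  X = 77
  Q = 89 − 3·104 − 5·77 = -608
Policy A (X + 38):
  J = 104
  X = 77 + 38 = 115
  Q = 89 − 3·104 − 5·115 = -798
Change in Q: -798 − (-608) = -190

-190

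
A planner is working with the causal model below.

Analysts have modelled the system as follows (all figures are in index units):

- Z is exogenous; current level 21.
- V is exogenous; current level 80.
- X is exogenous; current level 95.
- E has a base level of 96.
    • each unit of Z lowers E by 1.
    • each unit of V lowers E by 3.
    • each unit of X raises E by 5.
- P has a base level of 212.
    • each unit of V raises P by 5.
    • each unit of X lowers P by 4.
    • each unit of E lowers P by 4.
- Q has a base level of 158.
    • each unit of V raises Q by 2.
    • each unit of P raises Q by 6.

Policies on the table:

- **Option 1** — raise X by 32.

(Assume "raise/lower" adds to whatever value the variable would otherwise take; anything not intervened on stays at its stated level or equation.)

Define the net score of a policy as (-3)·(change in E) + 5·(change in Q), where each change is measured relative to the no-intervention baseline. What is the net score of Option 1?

Baseline:
  Z = 21
  V = 80
  X = 95
  E = 96 − 21 − 3·80 + 5·95 = 310
  P = 212 + 5·80 − 4·95 − 4·310 = -1008
  Q = 158 + 2·80 + 6·(-1008) = -5730
Option 1 (X + 32):
  Z = 21
  V = 80
  X = 95 + 32 = 127
  E = 96 − 21 − 3·80 + 5·127 = 470
  P = 212 + 5·80 − 4·127 − 4·470 = -1776
  Q = 158 + 2·80 + 6·(-1776) = -10338
ΔE = 470 − 310 = 160; ΔQ = -10338 − (-5730) = -4608
Score = (-3)·160 + 5·(-4608) = -23520

-23520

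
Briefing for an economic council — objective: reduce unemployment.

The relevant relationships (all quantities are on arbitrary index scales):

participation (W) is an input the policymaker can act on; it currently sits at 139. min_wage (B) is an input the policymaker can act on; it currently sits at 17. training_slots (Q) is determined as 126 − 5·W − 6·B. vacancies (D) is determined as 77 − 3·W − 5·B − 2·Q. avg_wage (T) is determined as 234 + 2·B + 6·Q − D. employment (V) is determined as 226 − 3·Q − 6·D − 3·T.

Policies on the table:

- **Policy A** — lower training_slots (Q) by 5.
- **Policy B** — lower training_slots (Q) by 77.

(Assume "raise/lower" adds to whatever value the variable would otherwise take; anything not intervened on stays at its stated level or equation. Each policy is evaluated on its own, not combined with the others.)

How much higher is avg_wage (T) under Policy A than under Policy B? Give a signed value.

Policy A (Q − 5):
  W = 139
  B = 17
  Q = 126 − 5·139 − 6·17 (−5 from intervention) = -676
  D = 77 − 3·139 − 5·17 − 2·(-676) = 927
  T = 234 + 2·17 + 6·(-676) − 927 = -4715
Policy B (Q − 77):
  W = 139
  B = 17
  Q = 126 − 5·139 − 6·17 (−77 from intervention) = -748
  D = 77 − 3·139 − 5·17 − 2·(-748) = 1071
  T = 234 + 2·17 + 6·(-748) − 1071 = -5291
T: -4715 − (-5291) = 576

576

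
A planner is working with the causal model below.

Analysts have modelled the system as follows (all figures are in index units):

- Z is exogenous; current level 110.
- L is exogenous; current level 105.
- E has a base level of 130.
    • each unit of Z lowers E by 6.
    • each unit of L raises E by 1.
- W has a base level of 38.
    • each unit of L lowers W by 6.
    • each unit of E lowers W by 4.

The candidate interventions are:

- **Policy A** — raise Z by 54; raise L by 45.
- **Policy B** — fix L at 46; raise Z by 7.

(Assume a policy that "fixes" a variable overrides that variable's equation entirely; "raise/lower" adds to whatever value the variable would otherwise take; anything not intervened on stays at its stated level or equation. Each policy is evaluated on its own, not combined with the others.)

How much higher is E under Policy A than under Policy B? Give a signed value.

Policy A (Z + 54, L + 45):
  Z = 110 + 54 = 164
  L = 105 + 45 = 150
  E = 130 − 6·164 + 150 = -704
Policy B (L := 46, Z + 7):
  Z = 110 + 7 = 117
  L = 46
  E = 130 − 6·117 + 46 = -526
E: -704 − (-526) = -178

-178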